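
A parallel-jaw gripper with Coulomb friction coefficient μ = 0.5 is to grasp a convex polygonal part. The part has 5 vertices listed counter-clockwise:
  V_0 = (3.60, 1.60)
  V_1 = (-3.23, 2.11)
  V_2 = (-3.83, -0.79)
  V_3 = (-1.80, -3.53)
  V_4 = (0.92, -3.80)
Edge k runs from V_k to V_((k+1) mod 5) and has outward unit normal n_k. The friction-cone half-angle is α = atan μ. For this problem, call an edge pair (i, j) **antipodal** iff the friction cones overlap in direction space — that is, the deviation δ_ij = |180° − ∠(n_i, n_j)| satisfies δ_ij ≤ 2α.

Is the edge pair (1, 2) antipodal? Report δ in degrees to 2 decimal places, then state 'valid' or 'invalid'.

α = atan 0.5 = 26.57°;  2α = 53.13°
edge 1: e_1 = (-0.60, -2.90);  n_1 = (-0.9793, +0.2026)
edge 2: e_2 = (+2.03, -2.74);  n_2 = (-0.8035, -0.5953)
∠(n_1, n_2) = 48.22°
δ = |180° − 48.22°| = 131.78°
131.78° > 2α = 53.13°  →  invalid

δ = 131.78°, invalid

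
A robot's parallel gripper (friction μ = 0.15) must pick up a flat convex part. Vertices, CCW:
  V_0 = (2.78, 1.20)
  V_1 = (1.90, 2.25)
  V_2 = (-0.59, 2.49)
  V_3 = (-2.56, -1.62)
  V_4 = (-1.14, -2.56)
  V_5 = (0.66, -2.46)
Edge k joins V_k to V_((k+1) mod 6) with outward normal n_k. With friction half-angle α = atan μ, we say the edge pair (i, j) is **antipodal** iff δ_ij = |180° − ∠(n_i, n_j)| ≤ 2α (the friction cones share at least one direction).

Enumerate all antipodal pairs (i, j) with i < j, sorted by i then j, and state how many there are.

α = atan 0.15 = 8.53°;  2α = 17.06°
n_0 = (+0.7664, +0.6423)
n_1 = (+0.0959, +0.9954)
n_2 = (-0.9018, +0.4322)
n_3 = (-0.5520, -0.8339)
n_4 = (+0.0555, -0.9985)
n_5 = (+0.8653, -0.5012)
  (0,1): δ = 135.47°  ·
  (0,2): δ = 65.58°  ·
  (0,3): δ = 16.53°  ✓
  (0,4): δ = 53.21°  ·
  (0,5): δ = 109.95°  ·
  (1,2): δ = 110.10°  ·
  (1,3): δ = 28.00°  ·
  (1,4): δ = 8.69°  ✓
  (1,5): δ = 65.42°  ·
  (2,3): δ = 97.89°  ·
  (2,4): δ = 61.21°  ·
  (2,5): δ = 4.47°  ✓
  (3,4): δ = 143.32°  ·
  (3,5): δ = 86.58°  ·
  (4,5): δ = 123.26°  ·
antipodal pairs: 3

count = 3; pairs: (0,3), (1,4), (2,5)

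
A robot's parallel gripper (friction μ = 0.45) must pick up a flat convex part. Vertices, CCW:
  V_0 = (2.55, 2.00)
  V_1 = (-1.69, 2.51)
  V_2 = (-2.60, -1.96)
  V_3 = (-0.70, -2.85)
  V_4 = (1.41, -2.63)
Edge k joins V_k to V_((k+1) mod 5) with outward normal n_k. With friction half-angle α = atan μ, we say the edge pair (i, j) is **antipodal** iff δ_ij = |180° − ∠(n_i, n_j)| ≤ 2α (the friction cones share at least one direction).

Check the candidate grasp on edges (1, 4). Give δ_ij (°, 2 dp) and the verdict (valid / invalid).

α = atan 0.45 = 24.23°;  2α = 48.46°
edge 1: e_1 = (-0.91, -4.47);  n_1 = (-0.9799, +0.1995)
edge 4: e_4 = (+1.14, +4.63);  n_4 = (+0.9710, -0.2391)
∠(n_1, n_4) = 177.67°
δ = |180° − 177.67°| = 2.33°
2.33° ≤ 2α = 48.46°  →  valid

δ = 2.33°, valid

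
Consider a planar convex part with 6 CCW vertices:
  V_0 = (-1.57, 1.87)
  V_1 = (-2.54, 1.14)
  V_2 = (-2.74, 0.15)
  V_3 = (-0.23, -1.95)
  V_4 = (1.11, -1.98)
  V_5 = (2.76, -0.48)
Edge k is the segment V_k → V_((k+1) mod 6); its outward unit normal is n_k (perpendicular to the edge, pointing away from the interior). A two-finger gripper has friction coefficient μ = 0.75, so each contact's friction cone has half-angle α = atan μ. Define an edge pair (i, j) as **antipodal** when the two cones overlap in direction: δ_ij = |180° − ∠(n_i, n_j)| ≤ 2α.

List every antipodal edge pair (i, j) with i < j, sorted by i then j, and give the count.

α = atan 0.75 = 36.87°;  2α = 73.74°
n_0 = (-0.6013, +0.7990)
n_1 = (-0.9802, +0.1980)
n_2 = (-0.6417, -0.7670)
n_3 = (-0.0224, -0.9997)
n_4 = (+0.6727, -0.7399)
n_5 = (+0.4770, +0.8789)
  (0,1): δ = 138.39°  ·
  (0,2): δ = 76.88°  ·
  (0,3): δ = 38.25°  ✓
  (0,4): δ = 5.31°  ✓
  (0,5): δ = 114.55°  ·
  (1,2): δ = 118.50°  ·
  (1,3): δ = 79.86°  ·
  (1,4): δ = 36.31°  ✓
  (1,5): δ = 72.93°  ✓
  (2,3): δ = 141.36°  ·
  (2,4): δ = 97.81°  ·
  (2,5): δ = 11.43°  ✓
  (3,4): δ = 136.44°  ·
  (3,5): δ = 27.21°  ✓
  (4,5): δ = 70.76°  ✓
antipodal pairs: 7

count = 7; pairs: (0,3), (0,4), (1,4), (1,5), (2,5), (3,5), (4,5)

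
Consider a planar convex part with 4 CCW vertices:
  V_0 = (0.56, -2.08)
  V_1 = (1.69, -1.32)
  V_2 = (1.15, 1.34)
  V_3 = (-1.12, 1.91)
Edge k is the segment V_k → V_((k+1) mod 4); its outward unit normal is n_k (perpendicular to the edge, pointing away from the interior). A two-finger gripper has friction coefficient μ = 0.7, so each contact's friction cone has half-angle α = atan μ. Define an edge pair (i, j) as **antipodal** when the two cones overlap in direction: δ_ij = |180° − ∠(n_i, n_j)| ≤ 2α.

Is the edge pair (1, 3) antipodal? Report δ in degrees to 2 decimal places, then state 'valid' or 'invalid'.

δ = 11.36°, valid

α = atan 0.7 = 34.99°;  2α = 69.98°
edge 1: e_1 = (-0.54, +2.66);  n_1 = (+0.9800, +0.1989)
edge 3: e_3 = (+1.68, -3.99);  n_3 = (-0.9216, -0.3881)
∠(n_1, n_3) = 168.64°
δ = |180° − 168.64°| = 11.36°
11.36° ≤ 2α = 69.98°  →  valid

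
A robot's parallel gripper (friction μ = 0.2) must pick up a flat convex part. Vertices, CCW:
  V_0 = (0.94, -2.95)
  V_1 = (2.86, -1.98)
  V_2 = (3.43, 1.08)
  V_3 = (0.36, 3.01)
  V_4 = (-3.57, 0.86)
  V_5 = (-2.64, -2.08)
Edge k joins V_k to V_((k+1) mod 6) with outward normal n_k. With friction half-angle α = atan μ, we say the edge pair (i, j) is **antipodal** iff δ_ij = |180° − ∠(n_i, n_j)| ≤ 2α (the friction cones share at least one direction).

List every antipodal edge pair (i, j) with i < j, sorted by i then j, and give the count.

count = 2; pairs: (0,3), (2,5)

α = atan 0.2 = 11.31°;  2α = 22.62°
n_0 = (+0.4509, -0.8926)
n_1 = (+0.9831, -0.1831)
n_2 = (+0.5322, +0.8466)
n_3 = (-0.4799, +0.8773)
n_4 = (-0.9534, -0.3016)
n_5 = (-0.2361, -0.9717)
  (0,1): δ = 127.36°  ·
  (0,2): δ = 58.96°  ·
  (0,3): δ = 1.88°  ✓
  (0,4): δ = 80.75°  ·
  (0,5): δ = 139.54°  ·
  (1,2): δ = 111.60°  ·
  (1,3): δ = 50.77°  ·
  (1,4): δ = 28.11°  ·
  (1,5): δ = 86.89°  ·
  (2,3): δ = 119.16°  ·
  (2,4): δ = 40.29°  ·
  (2,5): δ = 18.50°  ✓
  (3,4): δ = 101.13°  ·
  (3,5): δ = 42.34°  ·
  (4,5): δ = 121.21°  ·
antipodal pairs: 2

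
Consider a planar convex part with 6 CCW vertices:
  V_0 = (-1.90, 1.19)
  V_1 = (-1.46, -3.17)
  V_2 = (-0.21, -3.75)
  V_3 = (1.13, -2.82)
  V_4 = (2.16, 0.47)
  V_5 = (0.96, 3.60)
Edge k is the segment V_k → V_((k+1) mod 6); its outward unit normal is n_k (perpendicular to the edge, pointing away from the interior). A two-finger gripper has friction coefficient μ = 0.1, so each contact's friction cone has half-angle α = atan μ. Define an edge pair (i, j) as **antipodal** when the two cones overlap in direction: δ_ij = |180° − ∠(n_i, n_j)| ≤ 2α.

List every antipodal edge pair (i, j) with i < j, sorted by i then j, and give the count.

count = 1; pairs: (2,5)

α = atan 0.1 = 5.71°;  2α = 11.42°
n_0 = (-0.9949, -0.1004)
n_1 = (-0.4209, -0.9071)
n_2 = (+0.5702, -0.8215)
n_3 = (+0.9543, -0.2988)
n_4 = (+0.9337, +0.3580)
n_5 = (-0.6444, +0.7647)
  (0,1): δ = 120.65°  ·
  (0,2): δ = 61.00°  ·
  (0,3): δ = 23.15°  ·
  (0,4): δ = 15.21°  ·
  (0,5): δ = 124.36°  ·
  (1,2): δ = 120.35°  ·
  (1,3): δ = 82.49°  ·
  (1,4): δ = 44.13°  ·
  (1,5): δ = 65.01°  ·
  (2,3): δ = 142.15°  ·
  (2,4): δ = 103.79°  ·
  (2,5): δ = 5.36°  ✓
  (3,4): δ = 141.64°  ·
  (3,5): δ = 32.50°  ·
  (4,5): δ = 70.86°  ·
antipodal pairs: 1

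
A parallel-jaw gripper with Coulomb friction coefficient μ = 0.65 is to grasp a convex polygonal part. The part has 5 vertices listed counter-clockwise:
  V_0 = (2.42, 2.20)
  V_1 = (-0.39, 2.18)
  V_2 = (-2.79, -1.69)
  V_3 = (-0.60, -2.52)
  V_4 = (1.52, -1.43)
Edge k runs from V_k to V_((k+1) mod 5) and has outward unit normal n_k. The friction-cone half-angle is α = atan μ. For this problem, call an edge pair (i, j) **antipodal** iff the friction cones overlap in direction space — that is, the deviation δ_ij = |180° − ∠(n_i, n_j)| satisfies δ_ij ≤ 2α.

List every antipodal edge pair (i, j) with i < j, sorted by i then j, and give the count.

count = 4; pairs: (0,2), (0,3), (1,3), (1,4)

α = atan 0.65 = 33.02°;  2α = 66.05°
n_0 = (-0.0071, +1.0000)
n_1 = (-0.8498, +0.5270)
n_2 = (-0.3544, -0.9351)
n_3 = (+0.4573, -0.8893)
n_4 = (+0.9706, -0.2406)
  (0,1): δ = 122.21°  ·
  (0,2): δ = 21.16°  ✓
  (0,3): δ = 26.80°  ✓
  (0,4): δ = 75.67°  ·
  (1,2): δ = 78.95°  ·
  (1,3): δ = 30.98°  ✓
  (1,4): δ = 17.88°  ✓
  (2,3): δ = 132.03°  ·
  (2,4): δ = 83.17°  ·
  (3,4): δ = 131.13°  ·
antipodal pairs: 4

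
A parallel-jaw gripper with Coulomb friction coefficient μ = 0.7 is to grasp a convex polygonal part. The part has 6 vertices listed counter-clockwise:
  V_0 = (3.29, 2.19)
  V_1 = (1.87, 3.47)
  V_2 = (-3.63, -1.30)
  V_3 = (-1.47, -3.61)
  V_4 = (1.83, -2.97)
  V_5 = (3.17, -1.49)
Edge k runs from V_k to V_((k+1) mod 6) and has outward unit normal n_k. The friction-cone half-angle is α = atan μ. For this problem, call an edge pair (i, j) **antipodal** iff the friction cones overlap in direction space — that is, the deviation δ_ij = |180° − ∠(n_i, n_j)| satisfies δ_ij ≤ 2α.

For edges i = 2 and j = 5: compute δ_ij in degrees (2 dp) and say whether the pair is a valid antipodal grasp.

δ = 44.95°, valid

α = atan 0.7 = 34.99°;  2α = 69.98°
edge 2: e_2 = (+2.16, -2.31);  n_2 = (-0.7304, -0.6830)
edge 5: e_5 = (+0.12, +3.68);  n_5 = (+0.9995, -0.0326)
∠(n_2, n_5) = 135.05°
δ = |180° − 135.05°| = 44.95°
44.95° ≤ 2α = 69.98°  →  valid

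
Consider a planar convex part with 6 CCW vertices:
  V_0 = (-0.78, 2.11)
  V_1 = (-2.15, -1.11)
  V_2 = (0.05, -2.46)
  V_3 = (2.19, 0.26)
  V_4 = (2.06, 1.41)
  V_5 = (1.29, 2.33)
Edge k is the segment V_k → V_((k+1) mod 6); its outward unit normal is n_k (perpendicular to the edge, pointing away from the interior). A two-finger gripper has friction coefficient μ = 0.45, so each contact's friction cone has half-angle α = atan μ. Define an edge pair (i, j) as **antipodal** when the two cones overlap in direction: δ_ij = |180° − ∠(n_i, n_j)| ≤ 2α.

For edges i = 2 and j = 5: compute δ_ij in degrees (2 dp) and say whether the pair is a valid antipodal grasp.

α = atan 0.45 = 24.23°;  2α = 48.46°
edge 2: e_2 = (+2.14, +2.72);  n_2 = (+0.7859, -0.6183)
edge 5: e_5 = (-2.07, -0.22);  n_5 = (-0.1057, +0.9944)
∠(n_2, n_5) = 134.26°
δ = |180° − 134.26°| = 45.74°
45.74° ≤ 2α = 48.46°  →  valid

δ = 45.74°, valid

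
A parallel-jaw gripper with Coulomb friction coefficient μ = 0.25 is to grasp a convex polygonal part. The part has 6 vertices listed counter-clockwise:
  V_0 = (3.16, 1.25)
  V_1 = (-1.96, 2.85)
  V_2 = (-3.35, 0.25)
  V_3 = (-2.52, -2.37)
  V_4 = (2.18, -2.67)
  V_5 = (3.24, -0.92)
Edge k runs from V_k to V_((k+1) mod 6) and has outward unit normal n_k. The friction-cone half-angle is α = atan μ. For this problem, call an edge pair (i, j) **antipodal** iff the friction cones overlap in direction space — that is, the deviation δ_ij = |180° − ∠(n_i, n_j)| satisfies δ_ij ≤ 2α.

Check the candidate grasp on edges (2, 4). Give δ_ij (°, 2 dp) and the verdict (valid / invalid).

α = atan 0.25 = 14.04°;  2α = 28.07°
edge 2: e_2 = (+0.83, -2.62);  n_2 = (-0.9533, -0.3020)
edge 4: e_4 = (+1.06, +1.75);  n_4 = (+0.8553, -0.5181)
∠(n_2, n_4) = 131.22°
δ = |180° − 131.22°| = 48.78°
48.78° > 2α = 28.07°  →  invalid

δ = 48.78°, invalid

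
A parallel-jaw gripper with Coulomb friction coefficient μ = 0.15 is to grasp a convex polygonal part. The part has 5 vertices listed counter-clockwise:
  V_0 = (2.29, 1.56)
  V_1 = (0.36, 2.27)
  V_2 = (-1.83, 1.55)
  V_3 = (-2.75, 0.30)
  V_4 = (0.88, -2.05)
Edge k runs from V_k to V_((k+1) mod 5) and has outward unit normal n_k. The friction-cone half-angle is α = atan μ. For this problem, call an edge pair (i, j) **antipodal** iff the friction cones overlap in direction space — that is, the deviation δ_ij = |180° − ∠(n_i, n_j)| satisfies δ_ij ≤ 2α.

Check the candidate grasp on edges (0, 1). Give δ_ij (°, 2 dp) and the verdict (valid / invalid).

δ = 141.60°, invalid

α = atan 0.15 = 8.53°;  2α = 17.06°
edge 0: e_0 = (-1.93, +0.71);  n_0 = (+0.3453, +0.9385)
edge 1: e_1 = (-2.19, -0.72);  n_1 = (-0.3123, +0.9500)
∠(n_0, n_1) = 38.40°
δ = |180° − 38.40°| = 141.60°
141.60° > 2α = 17.06°  →  invalid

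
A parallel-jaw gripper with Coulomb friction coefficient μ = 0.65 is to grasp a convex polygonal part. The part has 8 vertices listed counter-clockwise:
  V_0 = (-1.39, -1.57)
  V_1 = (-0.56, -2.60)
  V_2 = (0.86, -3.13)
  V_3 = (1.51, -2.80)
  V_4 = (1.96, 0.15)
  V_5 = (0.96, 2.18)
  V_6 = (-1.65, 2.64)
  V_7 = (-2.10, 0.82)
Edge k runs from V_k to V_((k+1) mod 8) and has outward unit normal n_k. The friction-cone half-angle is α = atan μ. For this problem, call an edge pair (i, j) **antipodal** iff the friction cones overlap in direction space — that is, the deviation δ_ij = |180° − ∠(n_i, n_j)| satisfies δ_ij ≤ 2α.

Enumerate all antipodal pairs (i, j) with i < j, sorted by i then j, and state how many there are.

count = 12; pairs: (0,3), (0,4), (0,5), (1,4), (1,5), (2,5), (2,6), (3,6), (3,7), (4,6), (4,7), (5,7)

α = atan 0.65 = 33.02°;  2α = 66.05°
n_0 = (-0.7787, -0.6275)
n_1 = (-0.3497, -0.9369)
n_2 = (+0.4527, -0.8917)
n_3 = (+0.9886, -0.1508)
n_4 = (+0.8971, +0.4419)
n_5 = (+0.1736, +0.9848)
n_6 = (-0.9708, +0.2400)
n_7 = (-0.9586, -0.2848)
  (0,1): δ = 149.33°  ·
  (0,2): δ = 101.95°  ·
  (0,3): δ = 47.54°  ✓
  (0,4): δ = 12.64°  ✓
  (0,5): δ = 41.14°  ✓
  (0,6): δ = 127.25°  ·
  (0,7): δ = 157.68°  ·
  (1,2): δ = 132.62°  ·
  (1,3): δ = 78.21°  ·
  (1,4): δ = 43.31°  ✓
  (1,5): δ = 10.47°  ✓
  (1,6): δ = 96.58°  ·
  (1,7): δ = 127.01°  ·
  (2,3): δ = 125.59°  ·
  (2,4): δ = 90.69°  ·
  (2,5): δ = 36.91°  ✓
  (2,6): δ = 49.20°  ✓
  (2,7): δ = 79.63°  ·
  (3,4): δ = 145.10°  ·
  (3,5): δ = 91.32°  ·
  (3,6): δ = 5.21°  ✓
  (3,7): δ = 25.22°  ✓
  (4,5): δ = 126.22°  ·
  (4,6): δ = 40.11°  ✓
  (4,7): δ = 9.68°  ✓
  (5,6): δ = 93.89°  ·
  (5,7): δ = 63.46°  ✓
  (6,7): δ = 149.57°  ·
antipodal pairs: 12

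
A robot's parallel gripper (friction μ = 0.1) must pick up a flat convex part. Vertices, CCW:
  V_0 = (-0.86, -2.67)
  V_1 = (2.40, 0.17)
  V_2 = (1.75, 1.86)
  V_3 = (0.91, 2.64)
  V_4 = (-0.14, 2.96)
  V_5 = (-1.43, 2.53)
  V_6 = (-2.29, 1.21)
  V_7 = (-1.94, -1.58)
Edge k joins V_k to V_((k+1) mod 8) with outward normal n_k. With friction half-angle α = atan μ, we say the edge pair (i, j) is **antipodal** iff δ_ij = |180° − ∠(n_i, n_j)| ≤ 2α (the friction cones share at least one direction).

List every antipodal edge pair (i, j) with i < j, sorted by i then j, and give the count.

count = 1; pairs: (2,7)

α = atan 0.1 = 5.71°;  2α = 11.42°
n_0 = (+0.6569, -0.7540)
n_1 = (+0.9333, +0.3590)
n_2 = (+0.6805, +0.7328)
n_3 = (+0.2915, +0.9566)
n_4 = (-0.3162, +0.9487)
n_5 = (-0.8379, +0.5459)
n_6 = (-0.9922, -0.1245)
n_7 = (-0.7104, -0.7038)
  (0,1): δ = 110.02°  ·
  (0,2): δ = 83.94°  ·
  (0,3): δ = 58.01°  ·
  (0,4): δ = 22.63°  ·
  (0,5): δ = 15.85°  ·
  (0,6): δ = 56.09°  ·
  (0,7): δ = 93.67°  ·
  (1,2): δ = 153.92°  ·
  (1,3): δ = 127.99°  ·
  (1,4): δ = 92.60°  ·
  (1,5): δ = 54.12°  ·
  (1,6): δ = 13.89°  ·
  (1,7): δ = 23.70°  ·
  (2,3): δ = 154.07°  ·
  (2,4): δ = 118.69°  ·
  (2,5): δ = 80.21°  ·
  (2,6): δ = 39.97°  ·
  (2,7): δ = 2.39°  ✓
  (3,4): δ = 144.62°  ·
  (3,5): δ = 106.14°  ·
  (3,6): δ = 65.90°  ·
  (3,7): δ = 28.31°  ·
  (4,5): δ = 141.52°  ·
  (4,6): δ = 101.28°  ·
  (4,7): δ = 63.70°  ·
  (5,6): δ = 139.76°  ·
  (5,7): δ = 102.18°  ·
  (6,7): δ = 142.41°  ·
antipodal pairs: 1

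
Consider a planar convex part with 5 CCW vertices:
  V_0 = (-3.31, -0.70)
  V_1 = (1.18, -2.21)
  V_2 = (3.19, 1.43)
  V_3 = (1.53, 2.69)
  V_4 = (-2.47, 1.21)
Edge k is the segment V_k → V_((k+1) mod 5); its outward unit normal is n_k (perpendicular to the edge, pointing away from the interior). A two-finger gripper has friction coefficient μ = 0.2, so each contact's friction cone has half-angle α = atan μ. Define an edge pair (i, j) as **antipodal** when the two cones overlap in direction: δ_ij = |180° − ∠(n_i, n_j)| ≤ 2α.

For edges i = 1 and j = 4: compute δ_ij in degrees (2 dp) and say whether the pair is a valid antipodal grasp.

α = atan 0.2 = 11.31°;  2α = 22.62°
edge 1: e_1 = (+2.01, +3.64);  n_1 = (+0.8754, -0.4834)
edge 4: e_4 = (-0.84, -1.91);  n_4 = (-0.9154, +0.4026)
∠(n_1, n_4) = 174.83°
δ = |180° − 174.83°| = 5.17°
5.17° ≤ 2α = 22.62°  →  valid

δ = 5.17°, valid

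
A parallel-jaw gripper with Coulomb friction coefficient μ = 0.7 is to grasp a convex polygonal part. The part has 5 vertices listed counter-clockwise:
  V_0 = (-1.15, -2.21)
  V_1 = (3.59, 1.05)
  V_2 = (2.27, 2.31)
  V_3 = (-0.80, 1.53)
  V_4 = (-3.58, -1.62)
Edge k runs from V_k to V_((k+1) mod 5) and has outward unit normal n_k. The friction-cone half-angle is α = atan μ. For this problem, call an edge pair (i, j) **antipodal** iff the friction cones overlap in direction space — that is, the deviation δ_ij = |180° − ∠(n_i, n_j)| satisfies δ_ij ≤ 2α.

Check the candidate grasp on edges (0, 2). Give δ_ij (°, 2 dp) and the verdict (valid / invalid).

δ = 20.26°, valid

α = atan 0.7 = 34.99°;  2α = 69.98°
edge 0: e_0 = (+4.74, +3.26);  n_0 = (+0.5667, -0.8239)
edge 2: e_2 = (-3.07, -0.78);  n_2 = (-0.2462, +0.9692)
∠(n_0, n_2) = 159.74°
δ = |180° − 159.74°| = 20.26°
20.26° ≤ 2α = 69.98°  →  valid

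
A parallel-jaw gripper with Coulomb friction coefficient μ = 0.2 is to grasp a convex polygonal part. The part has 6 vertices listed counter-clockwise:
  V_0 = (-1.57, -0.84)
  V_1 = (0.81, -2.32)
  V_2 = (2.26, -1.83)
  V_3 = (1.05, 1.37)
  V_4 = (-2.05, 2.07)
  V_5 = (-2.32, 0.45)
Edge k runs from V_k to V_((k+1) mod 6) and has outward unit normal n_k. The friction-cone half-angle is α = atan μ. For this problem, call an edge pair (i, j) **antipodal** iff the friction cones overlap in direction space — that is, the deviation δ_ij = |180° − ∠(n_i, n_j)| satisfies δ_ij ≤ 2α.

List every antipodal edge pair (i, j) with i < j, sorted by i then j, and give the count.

count = 2; pairs: (0,3), (2,5)

α = atan 0.2 = 11.31°;  2α = 22.62°
n_0 = (-0.5281, -0.8492)
n_1 = (+0.3201, -0.9474)
n_2 = (+0.9354, +0.3537)
n_3 = (+0.2203, +0.9754)
n_4 = (-0.9864, +0.1644)
n_5 = (-0.8645, -0.5026)
  (0,1): δ = 129.45°  ·
  (0,2): δ = 37.41°  ·
  (0,3): δ = 19.15°  ✓
  (0,4): δ = 112.41°  ·
  (0,5): δ = 152.05°  ·
  (1,2): δ = 87.96°  ·
  (1,3): δ = 31.40°  ·
  (1,4): δ = 61.87°  ·
  (1,5): δ = 101.50°  ·
  (2,3): δ = 123.44°  ·
  (2,4): δ = 30.18°  ·
  (2,5): δ = 9.46°  ✓
  (3,4): δ = 86.74°  ·
  (3,5): δ = 47.10°  ·
  (4,5): δ = 140.36°  ·
antipodal pairs: 2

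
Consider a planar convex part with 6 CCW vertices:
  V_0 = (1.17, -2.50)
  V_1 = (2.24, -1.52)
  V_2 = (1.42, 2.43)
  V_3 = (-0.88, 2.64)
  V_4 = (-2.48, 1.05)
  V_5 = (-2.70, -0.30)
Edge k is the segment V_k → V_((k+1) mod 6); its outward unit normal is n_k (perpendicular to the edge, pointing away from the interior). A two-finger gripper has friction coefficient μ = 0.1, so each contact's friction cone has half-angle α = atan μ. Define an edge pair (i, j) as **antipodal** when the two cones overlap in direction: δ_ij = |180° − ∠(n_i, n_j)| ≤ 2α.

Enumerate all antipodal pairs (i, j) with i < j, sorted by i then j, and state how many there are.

α = atan 0.1 = 5.71°;  2α = 11.42°
n_0 = (+0.6754, -0.7374)
n_1 = (+0.9791, +0.2033)
n_2 = (+0.0909, +0.9959)
n_3 = (-0.7049, +0.7093)
n_4 = (-0.9870, +0.1608)
n_5 = (-0.4942, -0.8693)
  (0,1): δ = 120.76°  ·
  (0,2): δ = 47.70°  ·
  (0,3): δ = 2.33°  ✓
  (0,4): δ = 38.26°  ·
  (0,5): δ = 107.90°  ·
  (1,2): δ = 106.94°  ·
  (1,3): δ = 56.91°  ·
  (1,4): δ = 20.98°  ·
  (1,5): δ = 48.66°  ·
  (2,3): δ = 129.96°  ·
  (2,4): δ = 94.04°  ·
  (2,5): δ = 24.40°  ·
  (3,4): δ = 144.08°  ·
  (3,5): δ = 74.44°  ·
  (4,5): δ = 110.36°  ·
antipodal pairs: 1

count = 1; pairs: (0,3)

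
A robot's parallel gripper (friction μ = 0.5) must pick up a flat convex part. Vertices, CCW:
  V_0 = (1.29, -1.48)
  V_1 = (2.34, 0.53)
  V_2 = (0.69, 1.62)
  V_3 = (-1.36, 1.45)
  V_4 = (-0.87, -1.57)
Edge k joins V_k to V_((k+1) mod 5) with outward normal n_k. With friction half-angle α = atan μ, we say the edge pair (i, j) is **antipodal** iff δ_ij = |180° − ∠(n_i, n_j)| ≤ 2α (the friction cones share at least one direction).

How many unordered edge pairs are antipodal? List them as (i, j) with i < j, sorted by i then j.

α = atan 0.5 = 26.57°;  2α = 53.13°
n_0 = (+0.8863, -0.4630)
n_1 = (+0.5512, +0.8344)
n_2 = (-0.0826, +0.9966)
n_3 = (-0.9871, -0.1602)
n_4 = (+0.0416, -0.9991)
  (0,1): δ = 95.87°  ·
  (0,2): δ = 57.68°  ·
  (0,3): δ = 36.80°  ✓
  (0,4): δ = 119.97°  ·
  (1,2): δ = 141.81°  ·
  (1,3): δ = 47.33°  ✓
  (1,4): δ = 35.83°  ✓
  (2,3): δ = 85.52°  ·
  (2,4): δ = 2.35°  ✓
  (3,4): δ = 96.83°  ·
antipodal pairs: 4

count = 4; pairs: (0,3), (1,3), (1,4), (2,4)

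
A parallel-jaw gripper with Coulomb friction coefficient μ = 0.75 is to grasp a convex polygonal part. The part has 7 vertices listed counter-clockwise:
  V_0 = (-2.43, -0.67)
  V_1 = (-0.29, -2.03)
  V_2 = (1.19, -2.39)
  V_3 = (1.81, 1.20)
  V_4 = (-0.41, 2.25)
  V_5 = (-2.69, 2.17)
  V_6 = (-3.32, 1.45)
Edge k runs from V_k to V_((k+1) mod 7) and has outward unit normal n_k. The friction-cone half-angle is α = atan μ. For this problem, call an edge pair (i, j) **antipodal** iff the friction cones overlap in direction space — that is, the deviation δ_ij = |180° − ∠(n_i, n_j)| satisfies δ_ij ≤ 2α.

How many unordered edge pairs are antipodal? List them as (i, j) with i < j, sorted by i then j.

count = 10; pairs: (0,2), (0,3), (0,4), (1,3), (1,4), (1,5), (2,5), (2,6), (3,6), (4,6)

α = atan 0.75 = 36.87°;  2α = 73.74°
n_0 = (-0.5364, -0.8440)
n_1 = (-0.2364, -0.9717)
n_2 = (+0.9854, -0.1702)
n_3 = (+0.4276, +0.9040)
n_4 = (-0.0351, +0.9994)
n_5 = (-0.7526, +0.6585)
n_6 = (-0.9220, -0.3871)
  (0,1): δ = 161.23°  ·
  (0,2): δ = 67.36°  ✓
  (0,3): δ = 7.12°  ✓
  (0,4): δ = 34.45°  ✓
  (0,5): δ = 81.25°  ·
  (0,6): δ = 145.21°  ·
  (1,2): δ = 86.13°  ·
  (1,3): δ = 11.64°  ✓
  (1,4): δ = 15.68°  ✓
  (1,5): δ = 62.49°  ✓
  (1,6): δ = 126.44°  ·
  (2,3): δ = 105.51°  ·
  (2,4): δ = 78.19°  ·
  (2,5): δ = 31.39°  ✓
  (2,6): δ = 32.57°  ✓
  (3,4): δ = 152.68°  ·
  (3,5): δ = 105.87°  ·
  (3,6): δ = 41.91°  ✓
  (4,5): δ = 133.20°  ·
  (4,6): δ = 69.24°  ✓
  (5,6): δ = 116.04°  ·
antipodal pairs: 10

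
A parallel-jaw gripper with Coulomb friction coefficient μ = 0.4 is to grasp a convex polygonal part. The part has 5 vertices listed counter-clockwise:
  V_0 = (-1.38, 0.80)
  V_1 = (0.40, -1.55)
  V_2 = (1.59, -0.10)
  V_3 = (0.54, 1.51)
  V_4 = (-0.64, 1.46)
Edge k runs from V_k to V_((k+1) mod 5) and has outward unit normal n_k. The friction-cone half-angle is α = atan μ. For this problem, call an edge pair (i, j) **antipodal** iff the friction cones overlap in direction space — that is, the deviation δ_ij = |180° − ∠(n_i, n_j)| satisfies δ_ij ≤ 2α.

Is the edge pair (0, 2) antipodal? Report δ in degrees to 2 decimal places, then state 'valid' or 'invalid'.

α = atan 0.4 = 21.80°;  2α = 43.60°
edge 0: e_0 = (+1.78, -2.35);  n_0 = (-0.7971, -0.6038)
edge 2: e_2 = (-1.05, +1.61);  n_2 = (+0.8376, +0.5463)
∠(n_0, n_2) = 175.97°
δ = |180° − 175.97°| = 4.03°
4.03° ≤ 2α = 43.60°  →  valid

δ = 4.03°, valid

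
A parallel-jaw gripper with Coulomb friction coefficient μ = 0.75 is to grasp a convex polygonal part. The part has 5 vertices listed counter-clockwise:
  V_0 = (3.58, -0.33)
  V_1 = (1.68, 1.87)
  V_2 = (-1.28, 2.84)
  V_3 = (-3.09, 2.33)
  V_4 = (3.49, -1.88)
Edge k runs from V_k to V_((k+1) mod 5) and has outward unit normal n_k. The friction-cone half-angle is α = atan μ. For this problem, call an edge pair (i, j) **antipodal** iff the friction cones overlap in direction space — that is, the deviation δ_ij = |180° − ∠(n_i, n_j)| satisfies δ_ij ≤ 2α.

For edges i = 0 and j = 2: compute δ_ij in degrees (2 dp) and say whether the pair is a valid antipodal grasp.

α = atan 0.75 = 36.87°;  2α = 73.74°
edge 0: e_0 = (-1.90, +2.20);  n_0 = (+0.7568, +0.6536)
edge 2: e_2 = (-1.81, -0.51);  n_2 = (-0.2712, +0.9625)
∠(n_0, n_2) = 64.92°
δ = |180° − 64.92°| = 115.08°
115.08° > 2α = 73.74°  →  invalid

δ = 115.08°, invalid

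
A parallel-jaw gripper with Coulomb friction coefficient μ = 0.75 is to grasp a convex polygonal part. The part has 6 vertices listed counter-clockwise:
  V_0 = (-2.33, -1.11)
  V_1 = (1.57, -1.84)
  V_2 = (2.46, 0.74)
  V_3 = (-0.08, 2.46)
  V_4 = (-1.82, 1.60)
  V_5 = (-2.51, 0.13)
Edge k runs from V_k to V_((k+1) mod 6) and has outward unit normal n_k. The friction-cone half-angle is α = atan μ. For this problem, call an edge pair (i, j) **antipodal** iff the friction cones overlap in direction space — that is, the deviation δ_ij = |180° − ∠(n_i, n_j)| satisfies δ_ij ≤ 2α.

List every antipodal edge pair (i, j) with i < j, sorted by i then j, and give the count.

α = atan 0.75 = 36.87°;  2α = 73.74°
n_0 = (-0.1840, -0.9829)
n_1 = (+0.9453, -0.3261)
n_2 = (+0.5607, +0.8280)
n_3 = (-0.4431, +0.8965)
n_4 = (-0.9052, +0.4249)
n_5 = (-0.9896, -0.1437)
  (0,1): δ = 98.43°  ·
  (0,2): δ = 23.50°  ✓
  (0,3): δ = 36.90°  ✓
  (0,4): δ = 75.46°  ·
  (0,5): δ = 108.86°  ·
  (1,2): δ = 105.07°  ·
  (1,3): δ = 44.67°  ✓
  (1,4): δ = 6.11°  ✓
  (1,5): δ = 27.29°  ✓
  (2,3): δ = 119.59°  ·
  (2,4): δ = 81.04°  ·
  (2,5): δ = 47.64°  ✓
  (3,4): δ = 141.45°  ·
  (3,5): δ = 108.04°  ·
  (4,5): δ = 146.60°  ·
antipodal pairs: 6

count = 6; pairs: (0,2), (0,3), (1,3), (1,4), (1,5), (2,5)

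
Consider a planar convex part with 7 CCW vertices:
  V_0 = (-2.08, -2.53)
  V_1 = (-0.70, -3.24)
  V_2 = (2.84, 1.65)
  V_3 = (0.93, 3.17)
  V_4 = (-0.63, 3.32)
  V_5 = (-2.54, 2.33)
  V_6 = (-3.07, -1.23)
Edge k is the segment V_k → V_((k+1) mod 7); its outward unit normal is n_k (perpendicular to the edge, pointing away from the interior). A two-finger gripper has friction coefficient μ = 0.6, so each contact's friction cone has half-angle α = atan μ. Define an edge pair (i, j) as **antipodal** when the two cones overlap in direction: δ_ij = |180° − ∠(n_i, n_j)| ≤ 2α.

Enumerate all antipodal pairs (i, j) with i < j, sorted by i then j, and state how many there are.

count = 9; pairs: (0,2), (0,3), (0,4), (1,3), (1,4), (1,5), (2,5), (2,6), (3,6)

α = atan 0.6 = 30.96°;  2α = 61.93°
n_0 = (-0.4575, -0.8892)
n_1 = (+0.8100, -0.5864)
n_2 = (+0.6227, +0.7825)
n_3 = (+0.0957, +0.9954)
n_4 = (-0.4602, +0.8878)
n_5 = (-0.9891, +0.1473)
n_6 = (-0.7956, -0.6059)
  (0,1): δ = 98.68°  ·
  (0,2): δ = 11.29°  ✓
  (0,3): δ = 21.73°  ✓
  (0,4): δ = 54.62°  ✓
  (0,5): δ = 108.76°  ·
  (0,6): δ = 154.52°  ·
  (1,2): δ = 92.61°  ·
  (1,3): δ = 59.59°  ✓
  (1,4): δ = 26.70°  ✓
  (1,5): δ = 27.43°  ✓
  (1,6): δ = 73.19°  ·
  (2,3): δ = 146.98°  ·
  (2,4): δ = 114.09°  ·
  (2,5): δ = 59.95°  ✓
  (2,6): δ = 14.20°  ✓
  (3,4): δ = 147.11°  ·
  (3,5): δ = 92.98°  ·
  (3,6): δ = 47.22°  ✓
  (4,5): δ = 125.87°  ·
  (4,6): δ = 80.11°  ·
  (5,6): δ = 134.24°  ·
antipodal pairs: 9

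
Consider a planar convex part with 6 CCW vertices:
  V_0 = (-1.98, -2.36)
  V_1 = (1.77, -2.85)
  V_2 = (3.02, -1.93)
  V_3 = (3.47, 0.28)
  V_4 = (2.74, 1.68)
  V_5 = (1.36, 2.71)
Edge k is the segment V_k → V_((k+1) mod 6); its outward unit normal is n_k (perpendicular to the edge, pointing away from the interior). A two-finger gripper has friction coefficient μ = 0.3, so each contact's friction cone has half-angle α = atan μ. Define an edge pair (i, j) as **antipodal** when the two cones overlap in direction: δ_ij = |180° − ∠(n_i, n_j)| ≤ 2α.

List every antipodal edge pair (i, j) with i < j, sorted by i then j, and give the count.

count = 3; pairs: (0,4), (1,5), (2,5)

α = atan 0.3 = 16.70°;  2α = 33.40°
n_0 = (-0.1296, -0.9916)
n_1 = (+0.5928, -0.8054)
n_2 = (+0.9799, -0.1995)
n_3 = (+0.8867, +0.4623)
n_4 = (+0.5981, +0.8014)
n_5 = (-0.8351, +0.5501)
  (0,1): δ = 136.20°  ·
  (0,2): δ = 94.06°  ·
  (0,3): δ = 55.02°  ·
  (0,4): δ = 29.29°  ✓
  (0,5): δ = 64.07°  ·
  (1,2): δ = 137.86°  ·
  (1,3): δ = 98.81°  ·
  (1,4): δ = 73.09°  ·
  (1,5): δ = 20.27°  ✓
  (2,3): δ = 140.95°  ·
  (2,4): δ = 115.23°  ·
  (2,5): δ = 21.87°  ✓
  (3,4): δ = 154.28°  ·
  (3,5): δ = 60.91°  ·
  (4,5): δ = 86.64°  ·
antipodal pairs: 3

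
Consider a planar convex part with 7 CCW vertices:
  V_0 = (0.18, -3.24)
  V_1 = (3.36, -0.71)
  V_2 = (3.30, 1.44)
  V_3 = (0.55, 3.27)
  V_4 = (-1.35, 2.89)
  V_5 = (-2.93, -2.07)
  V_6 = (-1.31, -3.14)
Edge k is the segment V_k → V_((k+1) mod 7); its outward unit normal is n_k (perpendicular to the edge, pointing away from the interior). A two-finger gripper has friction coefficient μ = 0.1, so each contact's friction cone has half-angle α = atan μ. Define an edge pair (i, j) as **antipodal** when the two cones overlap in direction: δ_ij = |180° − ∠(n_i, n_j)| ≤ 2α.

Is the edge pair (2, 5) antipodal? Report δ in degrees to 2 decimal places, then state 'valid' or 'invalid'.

α = atan 0.1 = 5.71°;  2α = 11.42°
edge 2: e_2 = (-2.75, +1.83);  n_2 = (+0.5540, +0.8325)
edge 5: e_5 = (+1.62, -1.07);  n_5 = (-0.5511, -0.8344)
∠(n_2, n_5) = 179.80°
δ = |180° − 179.80°| = 0.20°
0.20° ≤ 2α = 11.42°  →  valid

δ = 0.20°, valid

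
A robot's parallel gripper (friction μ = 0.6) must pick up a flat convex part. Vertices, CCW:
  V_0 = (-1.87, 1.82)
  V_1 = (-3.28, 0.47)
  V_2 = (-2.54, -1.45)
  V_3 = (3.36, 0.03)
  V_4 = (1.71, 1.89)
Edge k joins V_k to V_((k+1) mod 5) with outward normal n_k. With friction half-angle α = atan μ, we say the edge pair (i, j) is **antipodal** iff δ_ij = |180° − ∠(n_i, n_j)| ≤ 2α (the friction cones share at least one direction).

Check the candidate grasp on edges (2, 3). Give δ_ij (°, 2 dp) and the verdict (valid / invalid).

α = atan 0.6 = 30.96°;  2α = 61.93°
edge 2: e_2 = (+5.90, +1.48);  n_2 = (+0.2433, -0.9699)
edge 3: e_3 = (-1.65, +1.86);  n_3 = (+0.7481, +0.6636)
∠(n_2, n_3) = 117.49°
δ = |180° − 117.49°| = 62.51°
62.51° > 2α = 61.93°  →  invalid

δ = 62.51°, invalid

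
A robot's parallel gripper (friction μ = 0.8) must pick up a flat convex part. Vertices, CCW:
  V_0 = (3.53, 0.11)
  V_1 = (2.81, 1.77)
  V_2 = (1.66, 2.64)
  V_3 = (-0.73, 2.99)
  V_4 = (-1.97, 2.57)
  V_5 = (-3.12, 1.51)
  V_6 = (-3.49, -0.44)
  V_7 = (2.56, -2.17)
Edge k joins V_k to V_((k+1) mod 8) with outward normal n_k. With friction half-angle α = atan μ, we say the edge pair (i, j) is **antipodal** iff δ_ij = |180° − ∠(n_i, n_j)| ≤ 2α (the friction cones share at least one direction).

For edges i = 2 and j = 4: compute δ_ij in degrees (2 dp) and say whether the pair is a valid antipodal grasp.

α = atan 0.8 = 38.66°;  2α = 77.32°
edge 2: e_2 = (-2.39, +0.35);  n_2 = (+0.1449, +0.9894)
edge 4: e_4 = (-1.15, -1.06);  n_4 = (-0.6777, +0.7353)
∠(n_2, n_4) = 51.00°
δ = |180° − 51.00°| = 129.00°
129.00° > 2α = 77.32°  →  invalid

δ = 129.00°, invalid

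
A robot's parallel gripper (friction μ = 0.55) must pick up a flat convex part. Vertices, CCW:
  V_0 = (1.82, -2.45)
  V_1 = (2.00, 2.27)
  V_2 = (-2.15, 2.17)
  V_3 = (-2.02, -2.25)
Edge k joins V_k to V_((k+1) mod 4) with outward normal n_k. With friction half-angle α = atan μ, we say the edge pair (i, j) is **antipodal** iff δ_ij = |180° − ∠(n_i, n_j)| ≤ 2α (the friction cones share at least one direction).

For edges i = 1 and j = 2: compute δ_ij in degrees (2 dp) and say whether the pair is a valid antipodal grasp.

δ = 89.70°, invalid

α = atan 0.55 = 28.81°;  2α = 57.62°
edge 1: e_1 = (-4.15, -0.10);  n_1 = (-0.0241, +0.9997)
edge 2: e_2 = (+0.13, -4.42);  n_2 = (-0.9996, -0.0294)
∠(n_1, n_2) = 90.30°
δ = |180° − 90.30°| = 89.70°
89.70° > 2α = 57.62°  →  invalid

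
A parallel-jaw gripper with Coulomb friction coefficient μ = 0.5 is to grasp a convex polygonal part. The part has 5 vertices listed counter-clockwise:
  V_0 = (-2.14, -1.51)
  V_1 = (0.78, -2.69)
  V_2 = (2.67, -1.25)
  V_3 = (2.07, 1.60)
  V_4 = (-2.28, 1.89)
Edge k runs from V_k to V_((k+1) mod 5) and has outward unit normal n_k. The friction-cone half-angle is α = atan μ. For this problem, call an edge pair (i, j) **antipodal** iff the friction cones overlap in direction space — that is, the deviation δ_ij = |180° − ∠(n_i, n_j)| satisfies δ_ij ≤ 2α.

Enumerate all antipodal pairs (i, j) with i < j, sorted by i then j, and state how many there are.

α = atan 0.5 = 26.57°;  2α = 53.13°
n_0 = (-0.3747, -0.9272)
n_1 = (+0.6060, -0.7954)
n_2 = (+0.9785, +0.2060)
n_3 = (+0.0665, +0.9978)
n_4 = (-0.9992, -0.0411)
  (0,1): δ = 120.69°  ·
  (0,2): δ = 56.11°  ·
  (0,3): δ = 18.19°  ✓
  (0,4): δ = 114.36°  ·
  (1,2): δ = 115.42°  ·
  (1,3): δ = 41.12°  ✓
  (1,4): δ = 55.05°  ·
  (2,3): δ = 105.70°  ·
  (2,4): δ = 9.53°  ✓
  (3,4): δ = 83.83°  ·
antipodal pairs: 3

count = 3; pairs: (0,3), (1,3), (2,4)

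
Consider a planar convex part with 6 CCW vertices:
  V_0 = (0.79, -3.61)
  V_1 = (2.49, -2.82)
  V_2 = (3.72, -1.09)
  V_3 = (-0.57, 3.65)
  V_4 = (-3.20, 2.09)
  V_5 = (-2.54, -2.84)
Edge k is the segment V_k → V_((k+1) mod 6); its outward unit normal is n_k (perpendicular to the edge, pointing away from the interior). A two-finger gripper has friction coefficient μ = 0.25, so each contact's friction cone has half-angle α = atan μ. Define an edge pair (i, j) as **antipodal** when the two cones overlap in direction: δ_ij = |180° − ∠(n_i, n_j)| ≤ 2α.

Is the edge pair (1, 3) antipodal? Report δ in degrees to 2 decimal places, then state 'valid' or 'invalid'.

δ = 23.91°, valid

α = atan 0.25 = 14.04°;  2α = 28.07°
edge 1: e_1 = (+1.23, +1.73);  n_1 = (+0.8150, -0.5795)
edge 3: e_3 = (-2.63, -1.56);  n_3 = (-0.5102, +0.8601)
∠(n_1, n_3) = 156.09°
δ = |180° − 156.09°| = 23.91°
23.91° ≤ 2α = 28.07°  →  valid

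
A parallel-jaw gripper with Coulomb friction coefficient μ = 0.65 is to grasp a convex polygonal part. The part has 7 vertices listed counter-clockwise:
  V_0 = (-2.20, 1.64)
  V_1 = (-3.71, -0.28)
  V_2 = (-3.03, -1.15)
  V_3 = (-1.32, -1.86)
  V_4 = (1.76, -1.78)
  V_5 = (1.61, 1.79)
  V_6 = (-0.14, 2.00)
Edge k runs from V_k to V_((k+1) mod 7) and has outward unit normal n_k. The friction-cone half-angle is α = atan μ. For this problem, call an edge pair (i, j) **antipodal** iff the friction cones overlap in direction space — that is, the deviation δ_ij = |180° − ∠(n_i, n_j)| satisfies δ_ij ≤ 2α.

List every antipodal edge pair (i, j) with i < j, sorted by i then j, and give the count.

count = 10; pairs: (0,3), (0,4), (1,4), (1,5), (1,6), (2,4), (2,5), (2,6), (3,5), (3,6)

α = atan 0.65 = 33.02°;  2α = 66.05°
n_0 = (-0.7860, +0.6182)
n_1 = (-0.7879, -0.6158)
n_2 = (-0.3835, -0.9236)
n_3 = (+0.0260, -0.9997)
n_4 = (+0.9991, +0.0420)
n_5 = (+0.1191, +0.9929)
n_6 = (-0.1721, +0.9851)
  (0,1): δ = 103.80°  ·
  (0,2): δ = 74.36°  ·
  (0,3): δ = 50.33°  ✓
  (0,4): δ = 40.59°  ✓
  (0,5): δ = 121.34°  ·
  (0,6): δ = 138.10°  ·
  (1,2): δ = 150.56°  ·
  (1,3): δ = 126.52°  ·
  (1,4): δ = 35.61°  ✓
  (1,5): δ = 45.15°  ✓
  (1,6): δ = 61.90°  ✓
  (2,3): δ = 155.96°  ·
  (2,4): δ = 65.05°  ✓
  (2,5): δ = 15.71°  ✓
  (2,6): δ = 32.46°  ✓
  (3,4): δ = 89.08°  ·
  (3,5): δ = 8.33°  ✓
  (3,6): δ = 8.42°  ✓
  (4,5): δ = 99.25°  ·
  (4,6): δ = 82.49°  ·
  (5,6): δ = 163.24°  ·
antipodal pairs: 10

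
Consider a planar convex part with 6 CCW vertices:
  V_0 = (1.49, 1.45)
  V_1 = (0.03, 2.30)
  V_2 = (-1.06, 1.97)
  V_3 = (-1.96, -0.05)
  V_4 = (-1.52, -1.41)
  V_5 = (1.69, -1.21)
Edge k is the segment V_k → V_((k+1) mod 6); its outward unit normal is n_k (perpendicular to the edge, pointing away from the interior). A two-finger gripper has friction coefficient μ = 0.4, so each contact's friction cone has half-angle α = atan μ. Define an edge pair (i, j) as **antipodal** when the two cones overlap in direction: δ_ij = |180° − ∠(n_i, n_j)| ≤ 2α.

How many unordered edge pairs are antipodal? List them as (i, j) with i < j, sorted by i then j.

count = 5; pairs: (0,3), (0,4), (1,4), (2,5), (3,5)

α = atan 0.4 = 21.80°;  2α = 43.60°
n_0 = (+0.5031, +0.8642)
n_1 = (-0.2898, +0.9571)
n_2 = (-0.9134, +0.4070)
n_3 = (-0.9514, -0.3078)
n_4 = (+0.0622, -0.9981)
n_5 = (+0.9972, +0.0750)
  (0,1): δ = 132.95°  ·
  (0,2): δ = 83.81°  ·
  (0,3): δ = 41.86°  ✓
  (0,4): δ = 33.77°  ✓
  (0,5): δ = 124.51°  ·
  (1,2): δ = 130.86°  ·
  (1,3): δ = 88.92°  ·
  (1,4): δ = 13.28°  ✓
  (1,5): δ = 77.46°  ·
  (2,3): δ = 138.06°  ·
  (2,4): δ = 62.42°  ·
  (2,5): δ = 28.31°  ✓
  (3,4): δ = 104.36°  ·
  (3,5): δ = 13.63°  ✓
  (4,5): δ = 89.27°  ·
antipodal pairs: 5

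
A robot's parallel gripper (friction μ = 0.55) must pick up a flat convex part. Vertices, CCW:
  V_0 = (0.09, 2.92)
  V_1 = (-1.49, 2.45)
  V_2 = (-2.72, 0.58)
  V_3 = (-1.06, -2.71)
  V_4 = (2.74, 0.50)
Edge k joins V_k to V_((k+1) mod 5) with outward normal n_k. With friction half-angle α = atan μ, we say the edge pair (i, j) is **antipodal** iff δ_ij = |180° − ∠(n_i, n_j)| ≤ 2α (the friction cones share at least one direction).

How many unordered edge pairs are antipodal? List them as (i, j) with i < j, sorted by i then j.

α = atan 0.55 = 28.81°;  2α = 57.62°
n_0 = (-0.2851, +0.9585)
n_1 = (-0.8355, +0.5495)
n_2 = (-0.8928, -0.4505)
n_3 = (+0.6453, -0.7639)
n_4 = (+0.6743, +0.7384)
  (0,1): δ = 139.90°  ·
  (0,2): δ = 79.79°  ·
  (0,3): δ = 23.62°  ✓
  (0,4): δ = 121.03°  ·
  (1,2): δ = 119.89°  ·
  (1,3): δ = 16.48°  ✓
  (1,4): δ = 80.93°  ·
  (2,3): δ = 76.58°  ·
  (2,4): δ = 20.82°  ✓
  (3,4): δ = 82.59°  ·
antipodal pairs: 3

count = 3; pairs: (0,3), (1,3), (2,4)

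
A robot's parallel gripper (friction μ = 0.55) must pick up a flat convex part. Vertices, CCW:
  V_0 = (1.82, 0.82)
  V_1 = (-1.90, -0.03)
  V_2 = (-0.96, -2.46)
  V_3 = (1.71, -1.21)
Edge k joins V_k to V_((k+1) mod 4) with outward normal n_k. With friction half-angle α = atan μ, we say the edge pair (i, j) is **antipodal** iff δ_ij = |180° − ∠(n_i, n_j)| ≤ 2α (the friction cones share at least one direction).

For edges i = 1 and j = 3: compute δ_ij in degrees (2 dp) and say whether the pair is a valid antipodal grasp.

α = atan 0.55 = 28.81°;  2α = 57.62°
edge 1: e_1 = (+0.94, -2.43);  n_1 = (-0.9327, -0.3608)
edge 3: e_3 = (+0.11, +2.03);  n_3 = (+0.9985, -0.0541)
∠(n_1, n_3) = 155.75°
δ = |180° − 155.75°| = 24.25°
24.25° ≤ 2α = 57.62°  →  valid

δ = 24.25°, valid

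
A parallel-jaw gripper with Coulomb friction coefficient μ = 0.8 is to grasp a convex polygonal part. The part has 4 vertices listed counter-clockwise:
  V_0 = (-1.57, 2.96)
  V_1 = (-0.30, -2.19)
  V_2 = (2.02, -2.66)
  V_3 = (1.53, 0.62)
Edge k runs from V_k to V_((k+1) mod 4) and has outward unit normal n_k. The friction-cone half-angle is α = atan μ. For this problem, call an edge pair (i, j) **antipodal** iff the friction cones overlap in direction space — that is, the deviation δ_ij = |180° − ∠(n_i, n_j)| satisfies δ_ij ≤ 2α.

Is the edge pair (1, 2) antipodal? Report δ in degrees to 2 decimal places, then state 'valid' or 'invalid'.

δ = 70.05°, valid

α = atan 0.8 = 38.66°;  2α = 77.32°
edge 1: e_1 = (+2.32, -0.47);  n_1 = (-0.1986, -0.9801)
edge 2: e_2 = (-0.49, +3.28);  n_2 = (+0.9890, +0.1478)
∠(n_1, n_2) = 109.95°
δ = |180° − 109.95°| = 70.05°
70.05° ≤ 2α = 77.32°  →  valid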